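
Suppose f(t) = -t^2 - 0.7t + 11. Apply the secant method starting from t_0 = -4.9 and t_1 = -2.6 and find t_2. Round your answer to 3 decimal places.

-3.491

f(-4.9) = -9.58000, f(-2.6) = 6.06000
t_2 = -2.60000 − 6.06000·(-2.60000 − (-4.90000)) / (6.06000 − (-9.58000)) = -2.60000 − (13.93800)/(15.64000) = -3.49118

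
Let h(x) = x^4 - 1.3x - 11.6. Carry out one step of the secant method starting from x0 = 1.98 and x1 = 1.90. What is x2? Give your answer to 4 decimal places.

1.9372

h(1.98) = 1.195536, h(1.90) = -1.037900
x2 = 1.900000 − (-1.037900)·(1.900000 − 1.980000) / (-1.037900 − 1.195536) = 1.900000 − (0.083032)/(-2.233436) = 1.937177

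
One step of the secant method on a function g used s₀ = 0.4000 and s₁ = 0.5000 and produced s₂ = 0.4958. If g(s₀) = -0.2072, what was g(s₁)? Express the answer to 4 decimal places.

The secant line through (0.4000, -0.2072) and (0.5000, g(s₁)) crosses zero at s₂ = 0.4958.
So (0.4000, -0.2072), (0.5000, g(s₁)), (0.4958, 0) are collinear:
g(s₁) = -0.2072 · (0.5000 − 0.4958) / (0.4000 − 0.4958) = -0.2072 · (0.004200)/(-0.095800) = 0.009084

0.0091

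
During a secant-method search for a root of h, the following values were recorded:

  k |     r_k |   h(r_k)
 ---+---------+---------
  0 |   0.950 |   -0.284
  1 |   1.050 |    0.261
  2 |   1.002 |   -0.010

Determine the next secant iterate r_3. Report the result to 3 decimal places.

1.004

r_3 = 1.002 − (-0.010)·(1.002 − 1.050) / (-0.010 − 0.261)
   = 1.002 − (0.00048)/(-0.27100) = 1.00377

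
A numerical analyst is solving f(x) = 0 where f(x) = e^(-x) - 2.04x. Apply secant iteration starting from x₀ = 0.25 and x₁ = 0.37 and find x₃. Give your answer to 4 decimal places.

0.3466

f(0.25) = 0.268801, f(0.37) = -0.064066
x₂ = 0.370000 − (-0.064066)·(0.370000 − 0.250000) / (-0.064066 − 0.268801) = 0.370000 − (-0.007688)/(-0.332866) = 0.346904
f(0.346904) = -0.000811
x₃ = 0.346904 − (-0.000811)·(0.346904 − 0.370000) / (-0.000811 − (-0.064066)) = 0.346904 − (0.000019)/(0.063255) = 0.346608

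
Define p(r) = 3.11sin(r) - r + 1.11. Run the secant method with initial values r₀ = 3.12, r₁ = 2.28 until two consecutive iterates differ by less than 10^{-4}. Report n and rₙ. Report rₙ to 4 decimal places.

p(3.12) = -1.942852, p(2.28) = 1.190119
r₂ = 2.280000 − 1.190119·(-0.840000)/(3.132971) = 2.599090;  |Δ| = 0.319090
p(2.599090) = 0.116543
r₃ = 2.599090 − 0.116543·(0.319090)/(-1.073576) = 2.633729;  |Δ| = 0.034639
p(2.633729) = -0.011301
r₄ = 2.633729 − (-0.011301)·(0.034639)/(-0.127844) = 2.630667;  |Δ| = 0.003062
p(2.630667) = 0.000075
r₅ = 2.630667 − 0.000075·(-0.003062)/(0.011376) = 2.630687;  |Δ| = 0.000020
|r₅ − r₄| = 0.000020 < 10^{-4}

n = 5, rₙ = 2.6307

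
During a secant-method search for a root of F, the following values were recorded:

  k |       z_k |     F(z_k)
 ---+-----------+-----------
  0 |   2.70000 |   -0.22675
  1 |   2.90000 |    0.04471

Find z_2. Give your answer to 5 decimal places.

z_2 = 2.90000 − 0.04471·(2.90000 − 2.70000) / (0.04471 − (-0.22675))
   = 2.90000 − (0.0089420)/(0.2714600) = 2.8670596

2.86706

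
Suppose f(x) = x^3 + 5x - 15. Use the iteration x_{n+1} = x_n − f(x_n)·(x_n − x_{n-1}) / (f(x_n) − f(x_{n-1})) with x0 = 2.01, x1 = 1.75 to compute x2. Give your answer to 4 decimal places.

1.8070

f(2.01) = 3.170601, f(1.75) = -0.890625
x2 = 1.750000 − (-0.890625)·(1.750000 − 2.010000) / (-0.890625 − 3.170601) = 1.750000 − (0.231562)/(-4.061226) = 1.807018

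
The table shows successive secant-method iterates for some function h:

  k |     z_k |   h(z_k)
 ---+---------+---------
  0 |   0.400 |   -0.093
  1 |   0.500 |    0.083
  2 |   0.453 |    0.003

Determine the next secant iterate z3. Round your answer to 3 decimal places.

0.451

z3 = 0.453 − 0.003·(0.453 − 0.500) / (0.003 − 0.083)
   = 0.453 − (-0.00014)/(-0.08000) = 0.45124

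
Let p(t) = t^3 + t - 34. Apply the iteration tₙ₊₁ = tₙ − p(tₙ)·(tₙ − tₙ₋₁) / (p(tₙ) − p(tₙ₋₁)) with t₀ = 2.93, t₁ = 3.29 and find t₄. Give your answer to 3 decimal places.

3.137

p(2.93) = -5.91624, p(3.29) = 4.90129
t₂ = 3.29000 − 4.90129·(3.29000 − 2.93000) / (4.90129 − (-5.91624)) = 3.29000 − (1.76446)/(10.81753) = 3.12689
p(3.12689) = -0.30017
t₃ = 3.12689 − (-0.30017)·(3.12689 − 3.29000) / (-0.30017 − 4.90129) = 3.12689 − (0.04896)/(-5.20146) = 3.13630
p(3.13630) = -0.01382
t₄ = 3.13630 − (-0.01382)·(3.13630 − 3.12689) / (-0.01382 − (-0.30017)) = 3.13630 − (-0.00013)/(0.28635) = 3.13676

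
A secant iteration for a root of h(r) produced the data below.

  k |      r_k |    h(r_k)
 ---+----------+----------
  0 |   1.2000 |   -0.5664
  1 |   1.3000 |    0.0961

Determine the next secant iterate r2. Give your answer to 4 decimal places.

r2 = 1.3000 − 0.0961·(1.3000 − 1.2000) / (0.0961 − (-0.5664))
   = 1.3000 − (0.009610)/(0.662500) = 1.285494

1.2855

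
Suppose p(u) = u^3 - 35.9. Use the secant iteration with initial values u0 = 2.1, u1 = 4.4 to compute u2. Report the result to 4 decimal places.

p(2.1) = -26.639000, p(4.4) = 49.284000
u2 = 4.400000 − 49.284000·(4.400000 − 2.100000) / (49.284000 − (-26.639000)) = 4.400000 − (113.353200)/(75.923000) = 2.906998

2.9070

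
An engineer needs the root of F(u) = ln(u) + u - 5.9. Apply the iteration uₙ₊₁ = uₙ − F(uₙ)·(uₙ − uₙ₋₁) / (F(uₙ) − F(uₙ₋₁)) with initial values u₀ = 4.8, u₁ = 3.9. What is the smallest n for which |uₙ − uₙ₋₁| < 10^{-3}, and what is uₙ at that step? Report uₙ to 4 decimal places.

n = 4, uₙ = 4.4150

F(4.8) = 0.468616, F(3.9) = -0.639023
u₂ = 3.900000 − (-0.639023)·(-0.900000)/(-1.107639) = 4.419231;  |Δ| = 0.519231
F(4.419231) = 0.005197
u₃ = 4.419231 − 0.005197·(0.519231)/(0.644221) = 4.415043;  |Δ| = 0.004189
F(4.415043) = 0.000060
u₄ = 4.415043 − 0.000060·(-0.004189)/(-0.005137) = 4.414994;  |Δ| = 0.000049
|u₄ − u₃| = 0.000049 < 10^{-3}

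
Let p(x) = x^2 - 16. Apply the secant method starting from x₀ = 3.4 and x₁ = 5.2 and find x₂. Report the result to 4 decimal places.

3.9163

p(3.4) = -4.440000, p(5.2) = 11.040000
x₂ = 5.200000 − 11.040000·(5.200000 − 3.400000) / (11.040000 − (-4.440000)) = 5.200000 − (19.872000)/(15.480000) = 3.916279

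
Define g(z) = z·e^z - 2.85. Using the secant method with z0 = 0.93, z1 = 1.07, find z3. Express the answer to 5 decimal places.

1.02369

g(0.93) = -0.4929065, g(1.07) = 0.2694561
z2 = 1.0700000 − 0.2694561·(1.0700000 − 0.9300000) / (0.2694561 − (-0.4929065)) = 1.0700000 − (0.0377238)/(0.7623625) = 1.0205172
g(1.0205172) = -0.0184431
z3 = 1.0205172 − (-0.0184431)·(1.0205172 − 1.0700000) / (-0.0184431 − 0.2694561) = 1.0205172 − (0.0009126)/(-0.2878991) = 1.0236871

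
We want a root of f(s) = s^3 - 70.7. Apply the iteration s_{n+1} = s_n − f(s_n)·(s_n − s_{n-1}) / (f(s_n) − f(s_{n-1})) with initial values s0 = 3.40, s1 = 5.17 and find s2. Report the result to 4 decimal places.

3.9620

f(3.40) = -31.396000, f(5.17) = 67.488413
s2 = 5.170000 − 67.488413·(5.170000 − 3.400000) / (67.488413 − (-31.396000)) = 5.170000 − (119.454491)/(98.884413) = 3.961979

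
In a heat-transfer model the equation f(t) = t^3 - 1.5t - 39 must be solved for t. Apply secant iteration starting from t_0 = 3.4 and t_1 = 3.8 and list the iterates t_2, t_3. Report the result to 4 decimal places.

3.5282, 3.5378

f(3.4) = -4.796000, f(3.8) = 10.172000
t_2 = 3.800000 − 10.172000·(3.800000 − 3.400000) / (10.172000 − (-4.796000)) = 3.800000 − (4.068800)/(14.968000) = 3.528167
f(3.528167) = -0.373769
t_3 = 3.528167 − (-0.373769)·(3.528167 − 3.800000) / (-0.373769 − 10.172000) = 3.528167 − (0.101603)/(-10.545769) = 3.537801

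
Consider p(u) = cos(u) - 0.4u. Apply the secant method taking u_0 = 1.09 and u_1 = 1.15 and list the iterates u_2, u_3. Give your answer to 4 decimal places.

p(1.09) = 0.026485, p(1.15) = -0.051513
u_2 = 1.150000 − (-0.051513)·(1.150000 − 1.090000) / (-0.051513 − 0.026485) = 1.150000 − (-0.003091)/(-0.077998) = 1.110374
p(1.110374) = 0.000177
u_3 = 1.110374 − 0.000177·(1.110374 − 1.150000) / (0.000177 − (-0.051513)) = 1.110374 − (-0.000007)/(0.051690) = 1.110510

1.1104, 1.1105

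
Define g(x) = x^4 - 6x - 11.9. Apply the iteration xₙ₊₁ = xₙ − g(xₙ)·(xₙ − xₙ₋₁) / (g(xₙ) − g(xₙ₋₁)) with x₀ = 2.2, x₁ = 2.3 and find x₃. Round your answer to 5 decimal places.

g(2.2) = -1.6744000, g(2.3) = 2.2841000
x₂ = 2.3000000 − 2.2841000·(2.3000000 − 2.2000000) / (2.2841000 − (-1.6744000)) = 2.3000000 − (0.2284100)/(3.9585000) = 2.2422989
g(2.2422989) = -0.0739731
x₃ = 2.2422989 − (-0.0739731)·(2.2422989 − 2.3000000) / (-0.0739731 − 2.2841000) = 2.2422989 − (0.0042683)/(-2.3580731) = 2.2441089

2.24411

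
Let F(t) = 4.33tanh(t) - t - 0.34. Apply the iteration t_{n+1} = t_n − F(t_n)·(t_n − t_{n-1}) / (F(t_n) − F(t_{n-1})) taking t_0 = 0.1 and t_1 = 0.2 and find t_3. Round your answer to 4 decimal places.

F(0.1) = -0.008438, F(0.2) = 0.314635
t_2 = 0.200000 − 0.314635·(0.200000 − 0.100000) / (0.314635 − (-0.008438)) = 0.200000 − (0.031464)/(0.323073) = 0.102612
F(0.102612) = 0.000144
t_3 = 0.102612 − 0.000144·(0.102612 − 0.200000) / (0.000144 − 0.314635) = 0.102612 − (-0.000014)/(-0.314491) = 0.102567

0.1026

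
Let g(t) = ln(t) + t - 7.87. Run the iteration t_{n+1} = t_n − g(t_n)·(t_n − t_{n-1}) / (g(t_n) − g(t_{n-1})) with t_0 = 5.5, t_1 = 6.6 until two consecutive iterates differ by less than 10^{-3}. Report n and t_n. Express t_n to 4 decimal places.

n = 4, t_n = 6.0671

g(5.5) = -0.665252, g(6.6) = 0.617070
t_2 = 6.600000 − 0.617070·(1.100000)/(1.282322) = 6.070666;  |Δ| = 0.529334
g(6.070666) = 0.004134
t_3 = 6.070666 − 0.004134·(-0.529334)/(-0.612936) = 6.067096;  |Δ| = 0.003570
g(6.067096) = -0.000024
t_4 = 6.067096 − (-0.000024)·(-0.003570)/(-0.004159) = 6.067117;  |Δ| = 0.000021
|t_4 − t_3| = 0.000021 < 10^{-3}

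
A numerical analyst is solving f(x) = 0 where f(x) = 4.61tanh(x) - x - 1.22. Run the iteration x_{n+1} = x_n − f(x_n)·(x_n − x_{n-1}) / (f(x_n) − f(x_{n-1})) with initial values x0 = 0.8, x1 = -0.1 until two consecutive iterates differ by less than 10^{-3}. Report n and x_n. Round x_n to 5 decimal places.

n = 5, x_n = 0.35627

f(0.8) = 1.0412095, f(-0.1) = -1.5794695
x2 = -0.1000000 − (-1.5794695)·(-0.9000000)/(-2.6206790) = 0.4424253;  |Δ| = 0.5424253
f(0.4424253) = 0.2537338
x3 = 0.4424253 − 0.2537338·(0.5424253)/(1.8332033) = 0.3673481;  |Δ| = 0.0750771
f(0.3673481) = 0.0338505
x4 = 0.3673481 − 0.0338505·(-0.0750771)/(-0.2198833) = 0.3557902;  |Δ| = 0.0115579
f(0.3557902) = -0.0014726
x5 = 0.3557902 − (-0.0014726)·(-0.0115579)/(-0.0353232) = 0.3562721;  |Δ| = 0.0004819
|x5 − x4| = 0.0004819 < 10^{-3}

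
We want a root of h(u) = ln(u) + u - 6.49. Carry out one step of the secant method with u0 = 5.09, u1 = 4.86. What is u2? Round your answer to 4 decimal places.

4.9008

h(5.09) = 0.227278, h(4.86) = -0.048962
u2 = 4.860000 − (-0.048962)·(4.860000 − 5.090000) / (-0.048962 − 0.227278) = 4.860000 − (0.011261)/(-0.276239) = 4.900766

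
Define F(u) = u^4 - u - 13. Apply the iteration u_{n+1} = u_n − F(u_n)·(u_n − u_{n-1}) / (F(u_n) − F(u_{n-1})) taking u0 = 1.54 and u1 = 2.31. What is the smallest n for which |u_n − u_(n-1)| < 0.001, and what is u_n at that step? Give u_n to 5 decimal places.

n = 6, u_n = 1.96690

F(1.54) = -8.9155134, F(2.31) = 13.1639632
u2 = 2.3100000 − 13.1639632·(0.7700000)/(22.0794767) = 1.8509197;  |Δ| = 0.4590803
F(1.8509197) = -3.1141021
u3 = 1.8509197 − (-3.1141021)·(-0.4590803)/(-16.2780653) = 1.9387449;  |Δ| = 0.0878251
F(1.9387449) = -0.8106816
u4 = 1.9387449 − (-0.8106816)·(0.0878251)/(2.3034205) = 1.9696546;  |Δ| = 0.0309098
F(1.9696546) = 0.0811708
u5 = 1.9696546 − 0.0811708·(0.0309098)/(0.8918523) = 1.9668414;  |Δ| = 0.0028132
F(1.9668414) = -0.0018190
u6 = 1.9668414 − (-0.0018190)·(-0.0028132)/(-0.0829897) = 1.9669031;  |Δ| = 0.0000617
|u6 − u5| = 0.0000617 < 0.001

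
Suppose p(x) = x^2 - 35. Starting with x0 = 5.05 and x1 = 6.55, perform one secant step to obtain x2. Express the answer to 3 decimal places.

p(5.05) = -9.49750, p(6.55) = 7.90250
x2 = 6.55000 − 7.90250·(6.55000 − 5.05000) / (7.90250 − (-9.49750)) = 6.55000 − (11.85375)/(17.40000) = 5.86875

5.869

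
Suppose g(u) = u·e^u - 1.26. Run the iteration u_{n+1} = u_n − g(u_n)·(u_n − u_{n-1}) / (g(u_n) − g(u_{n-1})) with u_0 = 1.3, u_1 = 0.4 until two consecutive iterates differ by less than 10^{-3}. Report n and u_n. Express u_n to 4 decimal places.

n = 6, u_n = 0.6547

g(1.3) = 3.510086, g(0.4) = -0.663270
u_2 = 0.400000 − (-0.663270)·(-0.900000)/(-4.173356) = 0.543037;  |Δ| = 0.143037
g(0.543037) = -0.325311
u_3 = 0.543037 − (-0.325311)·(0.143037)/(0.337959) = 0.680720;  |Δ| = 0.137684
g(0.680720) = 0.084627
u_4 = 0.680720 − 0.084627·(0.137684)/(0.409938) = 0.652297;  |Δ| = 0.028423
g(0.652297) = -0.007625
u_5 = 0.652297 − (-0.007625)·(-0.028423)/(-0.092252) = 0.654646;  |Δ| = 0.002349
g(0.654646) = -0.000158
u_6 = 0.654646 − (-0.000158)·(0.002349)/(0.007466) = 0.654696;  |Δ| = 0.000050
|u_6 − u_5| = 0.000050 < 10^{-3}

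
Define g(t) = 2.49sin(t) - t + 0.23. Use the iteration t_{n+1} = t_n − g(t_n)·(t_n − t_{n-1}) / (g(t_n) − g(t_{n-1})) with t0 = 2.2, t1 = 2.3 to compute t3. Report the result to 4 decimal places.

2.2174

g(2.2) = 0.043156, g(2.3) = -0.213194
t2 = 2.300000 − (-0.213194)·(2.300000 − 2.200000) / (-0.213194 − 0.043156) = 2.300000 − (-0.021319)/(-0.256350) = 2.216835
g(2.216835) = 0.001368
t3 = 2.216835 − 0.001368·(2.216835 − 2.300000) / (0.001368 − (-0.213194)) = 2.216835 − (-0.000114)/(0.214562) = 2.217365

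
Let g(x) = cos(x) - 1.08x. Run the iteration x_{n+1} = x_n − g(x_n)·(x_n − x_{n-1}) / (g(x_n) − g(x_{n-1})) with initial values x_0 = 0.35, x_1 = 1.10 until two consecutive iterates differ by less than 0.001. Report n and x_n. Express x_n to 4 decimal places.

n = 5, x_n = 0.7051

g(0.35) = 0.561373, g(1.10) = -0.734404
x_2 = 1.100000 − (-0.734404)·(0.750000)/(-1.295777) = 0.674924;  |Δ| = 0.425076
g(0.674924) = 0.051836
x_3 = 0.674924 − 0.051836·(-0.425076)/(0.786240) = 0.702949;  |Δ| = 0.028025
g(0.702949) = 0.003754
x_4 = 0.702949 − 0.003754·(0.028025)/(-0.048082) = 0.705137;  |Δ| = 0.002188
g(0.705137) = -0.000025
x_5 = 0.705137 − (-0.000025)·(0.002188)/(-0.003779) = 0.705122;  |Δ| = 0.000015
|x_5 − x_4| = 0.000015 < 0.001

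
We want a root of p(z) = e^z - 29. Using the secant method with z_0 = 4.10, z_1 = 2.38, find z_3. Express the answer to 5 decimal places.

3.58766

p(4.10) = 31.3402876, p(2.38) = -18.1950971
z_2 = 2.3800000 − (-18.1950971)·(2.3800000 − 4.1000000) / (-18.1950971 − 31.3402876) = 2.3800000 − (31.2955671)/(-49.5353847) = 3.0117821
p(3.0117821) = -8.6764146
z_3 = 3.0117821 − (-8.6764146)·(3.0117821 − 2.3800000) / (-8.6764146 − (-18.1950971)) = 3.0117821 − (-5.4816030)/(9.5186825) = 3.5876604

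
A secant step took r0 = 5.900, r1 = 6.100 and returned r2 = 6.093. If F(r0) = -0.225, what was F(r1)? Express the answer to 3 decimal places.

The secant line through (5.900, -0.225) and (6.100, F(r1)) crosses zero at r2 = 6.093.
So (5.900, -0.225), (6.100, F(r1)), (6.093, 0) are collinear:
F(r1) = -0.225 · (6.100 − 6.093) / (5.900 − 6.093) = -0.225 · (0.00700)/(-0.19300) = 0.00816

0.008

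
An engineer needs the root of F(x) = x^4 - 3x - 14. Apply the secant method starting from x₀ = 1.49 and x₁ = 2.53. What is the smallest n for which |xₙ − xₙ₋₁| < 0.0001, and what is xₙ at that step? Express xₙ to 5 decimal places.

F(1.49) = -13.5411560, F(2.53) = 19.3815208
x₂ = 2.5300000 − 19.3815208·(1.0400000)/(32.9226768) = 1.9177539;  |Δ| = 0.6122461
F(1.9177539) = -6.2271967
x₃ = 1.9177539 − (-6.2271967)·(-0.6122461)/(-25.6087175) = 2.0666320;  |Δ| = 0.1488781
F(2.0666320) = -1.9587311
x₄ = 2.0666320 − (-1.9587311)·(0.1488781)/(4.2684656) = 2.1349498;  |Δ| = 0.0683178
F(2.1349498) = 0.3706101
x₅ = 2.1349498 − 0.3706101·(0.0683178)/(2.3293412) = 2.1240800;  |Δ| = 0.0108697
F(2.1240800) = -0.0166585
x₆ = 2.1240800 − (-0.0166585)·(-0.0108697)/(-0.3872686) = 2.1245476;  |Δ| = 0.0004676
F(2.1245476) = -0.0001321
x₇ = 2.1245476 − (-0.0001321)·(0.0004676)/(0.0165264) = 2.1245513;  |Δ| = 0.0000037
|x₇ − x₆| = 0.0000037 < 0.0001

n = 7, xₙ = 2.12455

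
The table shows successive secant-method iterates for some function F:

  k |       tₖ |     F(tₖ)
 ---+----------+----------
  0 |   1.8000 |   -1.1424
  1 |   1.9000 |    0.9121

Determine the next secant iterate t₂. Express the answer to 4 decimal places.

1.8556

t₂ = 1.9000 − 0.9121·(1.9000 − 1.8000) / (0.9121 − (-1.1424))
   = 1.9000 − (0.091210)/(2.054500) = 1.855605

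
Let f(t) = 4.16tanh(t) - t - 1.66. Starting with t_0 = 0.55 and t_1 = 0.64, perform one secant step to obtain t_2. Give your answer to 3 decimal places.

f(0.55) = -0.12784, f(0.64) = 0.04998
t_2 = 0.64000 − 0.04998·(0.64000 − 0.55000) / (0.04998 − (-0.12784)) = 0.64000 − (0.00450)/(0.17782) = 0.61470

0.615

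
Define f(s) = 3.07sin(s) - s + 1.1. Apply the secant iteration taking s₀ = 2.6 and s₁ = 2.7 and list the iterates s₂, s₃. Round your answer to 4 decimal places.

2.6223, 2.6226

f(2.6) = 0.082589, f(2.7) = -0.287944
s₂ = 2.700000 − (-0.287944)·(2.700000 − 2.600000) / (-0.287944 − 0.082589) = 2.700000 − (-0.028794)/(-0.370533) = 2.622289
f(2.622289) = 0.001276
s₃ = 2.622289 − 0.001276·(2.622289 − 2.700000) / (0.001276 − (-0.287944)) = 2.622289 − (-0.000099)/(0.289220) = 2.622632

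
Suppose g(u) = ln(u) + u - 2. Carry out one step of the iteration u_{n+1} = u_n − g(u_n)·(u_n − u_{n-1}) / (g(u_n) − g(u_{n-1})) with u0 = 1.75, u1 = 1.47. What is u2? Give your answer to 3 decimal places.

1.559

g(1.75) = 0.30962, g(1.47) = -0.14474
u2 = 1.47000 − (-0.14474)·(1.47000 − 1.75000) / (-0.14474 − 0.30962) = 1.47000 − (0.04053)/(-0.45435) = 1.55920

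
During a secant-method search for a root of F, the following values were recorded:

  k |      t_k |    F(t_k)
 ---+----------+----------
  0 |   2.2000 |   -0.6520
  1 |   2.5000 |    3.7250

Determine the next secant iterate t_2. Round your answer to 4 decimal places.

t_2 = 2.5000 − 3.7250·(2.5000 − 2.2000) / (3.7250 − (-0.6520))
   = 2.5000 − (1.117500)/(4.377000) = 2.244688

2.2447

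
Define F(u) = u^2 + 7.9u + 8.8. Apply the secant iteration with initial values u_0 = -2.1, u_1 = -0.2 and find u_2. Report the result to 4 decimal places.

-1.4964

F(-2.1) = -3.380000, F(-0.2) = 7.260000
u_2 = -0.200000 − 7.260000·(-0.200000 − (-2.100000)) / (7.260000 − (-3.380000)) = -0.200000 − (13.794000)/(10.640000) = -1.496429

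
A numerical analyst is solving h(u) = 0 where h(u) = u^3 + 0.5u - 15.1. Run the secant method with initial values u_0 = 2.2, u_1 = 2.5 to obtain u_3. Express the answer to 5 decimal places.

h(2.2) = -3.3520000, h(2.5) = 1.7750000
u_2 = 2.5000000 − 1.7750000·(2.5000000 − 2.2000000) / (1.7750000 − (-3.3520000)) = 2.5000000 − (0.5325000)/(5.1270000) = 2.3961381
h(2.3961381) = -0.1445574
u_3 = 2.3961381 − (-0.1445574)·(2.3961381 − 2.5000000) / (-0.1445574 − 1.7750000) = 2.3961381 − (0.0150140)/(-1.9195574) = 2.4039597

2.40396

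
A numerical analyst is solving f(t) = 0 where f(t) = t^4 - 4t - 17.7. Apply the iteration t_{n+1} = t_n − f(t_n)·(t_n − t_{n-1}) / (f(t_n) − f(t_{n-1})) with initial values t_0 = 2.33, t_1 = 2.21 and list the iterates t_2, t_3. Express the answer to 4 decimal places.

2.2727, 2.2754

f(2.33) = 2.452955, f(2.21) = -2.685567
t_2 = 2.210000 − (-2.685567)·(2.210000 − 2.330000) / (-2.685567 − 2.452955) = 2.210000 − (0.322268)/(-5.138522) = 2.272716
f(2.272716) = -0.111176
t_3 = 2.272716 − (-0.111176)·(2.272716 − 2.210000) / (-0.111176 − (-2.685567)) = 2.272716 − (-0.006973)/(2.574391) = 2.275425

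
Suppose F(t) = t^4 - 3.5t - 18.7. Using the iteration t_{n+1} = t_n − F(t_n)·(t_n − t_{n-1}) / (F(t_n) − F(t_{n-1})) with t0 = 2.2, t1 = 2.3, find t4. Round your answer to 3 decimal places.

F(2.2) = -2.97440, F(2.3) = 1.23410
t2 = 2.30000 − 1.23410·(2.30000 − 2.20000) / (1.23410 − (-2.97440)) = 2.30000 − (0.12341)/(4.20850) = 2.27068
F(2.27068) = -0.06334
t3 = 2.27068 − (-0.06334)·(2.27068 − 2.30000) / (-0.06334 − 1.23410) = 2.27068 − (0.00186)/(-1.29744) = 2.27211
F(2.27211) = -0.00125
t4 = 2.27211 − (-0.00125)·(2.27211 − 2.27068) / (-0.00125 − (-0.06334)) = 2.27211 − (0.00000)/(0.06210) = 2.27214

2.272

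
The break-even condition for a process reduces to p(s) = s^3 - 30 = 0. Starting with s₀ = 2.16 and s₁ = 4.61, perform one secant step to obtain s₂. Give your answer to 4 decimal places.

2.7153

p(2.16) = -19.922304, p(4.61) = 67.972181
s₂ = 4.610000 − 67.972181·(4.610000 − 2.160000) / (67.972181 − (-19.922304)) = 4.610000 − (166.531843)/(87.894485) = 2.715321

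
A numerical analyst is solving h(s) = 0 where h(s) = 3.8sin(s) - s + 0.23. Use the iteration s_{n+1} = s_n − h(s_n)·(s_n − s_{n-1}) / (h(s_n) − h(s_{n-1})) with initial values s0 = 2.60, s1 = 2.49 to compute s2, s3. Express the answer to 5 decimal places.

2.50075, 2.50104

h(2.60) = -0.4110948, h(2.49) = 0.0445234
s2 = 2.4900000 − 0.0445234·(2.4900000 − 2.6000000) / (0.0445234 − (-0.4110948)) = 2.4900000 − (-0.0048976)/(0.4556182) = 2.5007493
h(2.5007493) = 0.0011631
s3 = 2.5007493 − 0.0011631·(2.5007493 − 2.4900000) / (0.0011631 − 0.0445234) = 2.5007493 − (0.0000125)/(-0.0433603) = 2.5010376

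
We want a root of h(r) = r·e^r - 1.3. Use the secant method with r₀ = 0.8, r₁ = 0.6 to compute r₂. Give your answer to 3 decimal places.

h(0.8) = 0.48043, h(0.6) = -0.20673
r₂ = 0.60000 − (-0.20673)·(0.60000 − 0.80000) / (-0.20673 − 0.48043) = 0.60000 − (0.04135)/(-0.68716) = 0.66017

0.660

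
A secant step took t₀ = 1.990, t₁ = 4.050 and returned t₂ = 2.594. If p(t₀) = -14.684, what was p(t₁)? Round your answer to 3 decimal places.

The secant line through (1.990, -14.684) and (4.050, p(t₁)) crosses zero at t₂ = 2.594.
So (1.990, -14.684), (4.050, p(t₁)), (2.594, 0) are collinear:
p(t₁) = -14.684 · (4.050 − 2.594) / (1.990 − 2.594) = -14.684 · (1.45600)/(-0.60400) = 35.39719

35.397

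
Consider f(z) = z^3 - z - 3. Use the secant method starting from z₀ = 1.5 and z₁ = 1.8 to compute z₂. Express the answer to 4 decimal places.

f(1.5) = -1.125000, f(1.8) = 1.032000
z₂ = 1.800000 − 1.032000·(1.800000 − 1.500000) / (1.032000 − (-1.125000)) = 1.800000 − (0.309600)/(2.157000) = 1.656467

1.6565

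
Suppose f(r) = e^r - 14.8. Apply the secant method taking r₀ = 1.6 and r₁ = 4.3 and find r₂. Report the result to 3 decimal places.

1.987

f(1.6) = -9.84697, f(4.3) = 58.89979
r₂ = 4.30000 − 58.89979·(4.30000 − 1.60000) / (58.89979 − (-9.84697)) = 4.30000 − (159.02944)/(68.74676) = 1.98674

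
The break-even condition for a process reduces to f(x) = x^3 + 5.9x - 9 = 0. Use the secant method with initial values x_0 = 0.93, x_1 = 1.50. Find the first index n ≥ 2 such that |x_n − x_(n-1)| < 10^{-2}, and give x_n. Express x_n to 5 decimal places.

f(0.93) = -2.7086430, f(1.50) = 3.2250000
x_2 = 1.5000000 − 3.2250000·(0.5700000)/(5.9336430) = 1.1901988;  |Δ| = 0.3098012
f(1.1901988) = -0.2918239
x_3 = 1.1901988 − (-0.2918239)·(-0.3098012)/(-3.5168239) = 1.2159059;  |Δ| = 0.0257071
f(1.2159059) = -0.0285272
x_4 = 1.2159059 − (-0.0285272)·(0.0257071)/(0.2632966) = 1.2186911;  |Δ| = 0.0027853
|x_4 − x_3| = 0.0027853 < 10^{-2}

n = 4, x_n = 1.21869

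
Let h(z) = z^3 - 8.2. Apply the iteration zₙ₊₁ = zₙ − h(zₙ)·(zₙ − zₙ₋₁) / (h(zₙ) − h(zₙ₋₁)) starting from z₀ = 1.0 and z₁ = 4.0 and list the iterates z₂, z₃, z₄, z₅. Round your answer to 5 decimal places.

1.34286, 1.59220, 2.23508, 1.96766

h(1.0) = -7.2000000, h(4.0) = 55.8000000
z₂ = 4.0000000 − 55.8000000·(4.0000000 − 1.0000000) / (55.8000000 − (-7.2000000)) = 4.0000000 − (167.4000000)/(63.0000000) = 1.3428571
h(1.3428571) = -5.7784723
z₃ = 1.3428571 − (-5.7784723)·(1.3428571 − 4.0000000) / (-5.7784723 − 55.8000000) = 1.3428571 − (15.3542264)/(-61.5784723) = 1.5922012
h(1.5922012) = -4.1636033
z₄ = 1.5922012 − (-4.1636033)·(1.5922012 − 1.3428571) / (-4.1636033 − (-5.7784723)) = 1.5922012 − (-1.0381698)/(1.6148690) = 2.2350829
h(2.2350829) = 2.9655704
z₅ = 2.2350829 − 2.9655704·(2.2350829 − 1.5922012) / (2.9655704 − (-4.1636033)) = 2.2350829 − (1.9065110)/(7.1291737) = 1.9676591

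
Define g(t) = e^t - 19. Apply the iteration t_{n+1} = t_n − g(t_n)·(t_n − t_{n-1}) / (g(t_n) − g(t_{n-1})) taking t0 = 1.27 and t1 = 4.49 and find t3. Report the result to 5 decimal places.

g(1.27) = -15.4391474, g(4.49) = 70.1214459
t2 = 4.4900000 − 70.1214459·(4.4900000 − 1.2700000) / (70.1214459 − (-15.4391474)) = 4.4900000 − (225.7910557)/(85.5605933) = 1.8510392
g(1.8510392) = -12.6335682
t3 = 1.8510392 − (-12.6335682)·(1.8510392 − 4.4900000) / (-12.6335682 − 70.1214459) = 1.8510392 − (33.3394919)/(-82.7550141) = 2.2539089

2.25391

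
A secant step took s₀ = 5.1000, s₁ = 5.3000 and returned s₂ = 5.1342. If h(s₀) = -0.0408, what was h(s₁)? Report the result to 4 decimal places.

The secant line through (5.1000, -0.0408) and (5.3000, h(s₁)) crosses zero at s₂ = 5.1342.
So (5.1000, -0.0408), (5.3000, h(s₁)), (5.1342, 0) are collinear:
h(s₁) = -0.0408 · (5.3000 − 5.1342) / (5.1000 − 5.1342) = -0.0408 · (0.165800)/(-0.034200) = 0.197796

0.1978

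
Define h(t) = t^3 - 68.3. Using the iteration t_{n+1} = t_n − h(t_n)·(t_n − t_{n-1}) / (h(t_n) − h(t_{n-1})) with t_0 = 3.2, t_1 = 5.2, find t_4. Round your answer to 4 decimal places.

4.0908

h(3.2) = -35.532000, h(5.2) = 72.308000
t_2 = 5.200000 − 72.308000·(5.200000 − 3.200000) / (72.308000 − (-35.532000)) = 5.200000 − (144.616000)/(107.840000) = 3.858976
h(3.858976) = -10.833292
t_3 = 3.858976 − (-10.833292)·(3.858976 − 5.200000) / (-10.833292 − 72.308000) = 3.858976 − (14.527701)/(-83.141292) = 4.033711
h(4.033711) = -2.668179
t_4 = 4.033711 − (-2.668179)·(4.033711 − 3.858976) / (-2.668179 − (-10.833292)) = 4.033711 − (-0.466225)/(8.165113) = 4.090811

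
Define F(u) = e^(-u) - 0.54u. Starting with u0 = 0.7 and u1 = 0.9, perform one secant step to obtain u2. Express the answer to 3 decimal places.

F(0.7) = 0.11859, F(0.9) = -0.07943
u2 = 0.90000 − (-0.07943)·(0.90000 − 0.70000) / (-0.07943 − 0.11859) = 0.90000 − (-0.01589)/(-0.19802) = 0.81977

0.820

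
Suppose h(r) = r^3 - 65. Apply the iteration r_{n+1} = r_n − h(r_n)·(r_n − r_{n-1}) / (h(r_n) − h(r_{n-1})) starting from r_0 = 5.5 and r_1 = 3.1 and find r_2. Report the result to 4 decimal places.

h(5.5) = 101.375000, h(3.1) = -35.209000
r_2 = 3.100000 − (-35.209000)·(3.100000 − 5.500000) / (-35.209000 − 101.375000) = 3.100000 − (84.501600)/(-136.584000) = 3.718679

3.7187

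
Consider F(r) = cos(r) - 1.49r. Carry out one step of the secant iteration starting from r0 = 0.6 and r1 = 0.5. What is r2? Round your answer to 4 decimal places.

F(0.6) = -0.068664, F(0.5) = 0.132583
r2 = 0.500000 − 0.132583·(0.500000 − 0.600000) / (0.132583 − (-0.068664)) = 0.500000 − (-0.013258)/(0.201247) = 0.565881

0.5659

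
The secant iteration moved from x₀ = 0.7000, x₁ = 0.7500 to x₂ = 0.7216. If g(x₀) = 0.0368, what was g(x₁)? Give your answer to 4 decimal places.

The secant line through (0.7000, 0.0368) and (0.7500, g(x₁)) crosses zero at x₂ = 0.7216.
So (0.7000, 0.0368), (0.7500, g(x₁)), (0.7216, 0) are collinear:
g(x₁) = 0.0368 · (0.7500 − 0.7216) / (0.7000 − 0.7216) = 0.0368 · (0.028400)/(-0.021600) = -0.048385

-0.0484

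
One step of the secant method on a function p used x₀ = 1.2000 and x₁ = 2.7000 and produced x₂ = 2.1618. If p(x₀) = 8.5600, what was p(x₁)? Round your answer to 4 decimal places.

The secant line through (1.2000, 8.5600) and (2.7000, p(x₁)) crosses zero at x₂ = 2.1618.
So (1.2000, 8.5600), (2.7000, p(x₁)), (2.1618, 0) are collinear:
p(x₁) = 8.5600 · (2.7000 − 2.1618) / (1.2000 − 2.1618) = 8.5600 · (0.538200)/(-0.961800) = -4.789969

-4.7900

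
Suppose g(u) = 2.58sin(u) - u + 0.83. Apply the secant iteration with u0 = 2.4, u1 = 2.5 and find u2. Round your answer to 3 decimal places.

g(2.4) = 0.17270, g(2.5) = -0.12594
u2 = 2.50000 − (-0.12594)·(2.50000 − 2.40000) / (-0.12594 − 0.17270) = 2.50000 − (-0.01259)/(-0.29864) = 2.45783

2.458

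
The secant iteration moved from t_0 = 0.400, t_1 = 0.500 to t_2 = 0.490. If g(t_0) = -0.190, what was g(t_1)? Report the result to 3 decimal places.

The secant line through (0.400, -0.190) and (0.500, g(t_1)) crosses zero at t_2 = 0.490.
So (0.400, -0.190), (0.500, g(t_1)), (0.490, 0) are collinear:
g(t_1) = -0.190 · (0.500 − 0.490) / (0.400 − 0.490) = -0.190 · (0.01000)/(-0.09000) = 0.02111

0.021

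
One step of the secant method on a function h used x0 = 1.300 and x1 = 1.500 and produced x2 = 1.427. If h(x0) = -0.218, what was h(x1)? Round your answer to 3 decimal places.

The secant line through (1.300, -0.218) and (1.500, h(x1)) crosses zero at x2 = 1.427.
So (1.300, -0.218), (1.500, h(x1)), (1.427, 0) are collinear:
h(x1) = -0.218 · (1.500 − 1.427) / (1.300 − 1.427) = -0.218 · (0.07300)/(-0.12700) = 0.12531

0.125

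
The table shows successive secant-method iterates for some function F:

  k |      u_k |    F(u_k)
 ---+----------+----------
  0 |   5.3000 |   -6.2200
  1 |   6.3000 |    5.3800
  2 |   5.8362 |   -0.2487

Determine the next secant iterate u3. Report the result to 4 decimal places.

u3 = 5.8362 − (-0.2487)·(5.8362 − 6.3000) / (-0.2487 − 5.3800)
   = 5.8362 − (0.115347)/(-5.628700) = 5.856693

5.8567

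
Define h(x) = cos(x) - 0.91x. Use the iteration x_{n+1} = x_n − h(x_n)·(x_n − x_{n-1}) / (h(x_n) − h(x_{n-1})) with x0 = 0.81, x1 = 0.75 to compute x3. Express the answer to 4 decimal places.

h(0.81) = -0.047602, h(0.75) = 0.049189
x2 = 0.750000 − 0.049189·(0.750000 − 0.810000) / (0.049189 − (-0.047602)) = 0.750000 − (-0.002951)/(0.096790) = 0.780492
h(0.780492) = 0.000320
x3 = 0.780492 − 0.000320·(0.780492 − 0.750000) / (0.000320 − 0.049189) = 0.780492 − (0.000010)/(-0.048869) = 0.780691

0.7807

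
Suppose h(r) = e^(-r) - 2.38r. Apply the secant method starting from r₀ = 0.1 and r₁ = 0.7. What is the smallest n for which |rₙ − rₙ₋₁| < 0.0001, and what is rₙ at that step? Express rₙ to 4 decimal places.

n = 5, rₙ = 0.3086

h(0.1) = 0.666837, h(0.7) = -1.169415
r₂ = 0.700000 − (-1.169415)·(0.600000)/(-1.836252) = 0.317891;  |Δ| = 0.382109
h(0.317891) = -0.028898
r₃ = 0.317891 − (-0.028898)·(-0.382109)/(1.140517) = 0.308209;  |Δ| = 0.009682
h(0.308209) = 0.001224
r₄ = 0.308209 − 0.001224·(-0.009682)/(0.030122) = 0.308603;  |Δ| = 0.000393
h(0.308603) = -0.000001
r₅ = 0.308603 − (-0.000001)·(0.000393)/(-0.001225) = 0.308602;  |Δ| = 0.000000
|r₅ − r₄| = 0.000000 < 0.0001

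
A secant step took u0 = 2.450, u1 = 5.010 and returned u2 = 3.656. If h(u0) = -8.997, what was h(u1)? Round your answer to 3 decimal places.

10.101

The secant line through (2.450, -8.997) and (5.010, h(u1)) crosses zero at u2 = 3.656.
So (2.450, -8.997), (5.010, h(u1)), (3.656, 0) are collinear:
h(u1) = -8.997 · (5.010 − 3.656) / (2.450 − 3.656) = -8.997 · (1.35400)/(-1.20600) = 10.10111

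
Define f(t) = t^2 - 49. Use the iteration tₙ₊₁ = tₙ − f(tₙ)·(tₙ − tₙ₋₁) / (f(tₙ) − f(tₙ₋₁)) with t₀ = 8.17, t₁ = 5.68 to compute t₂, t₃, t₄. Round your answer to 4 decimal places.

6.8885, 7.0117, 6.9999

f(8.17) = 17.748900, f(5.68) = -16.737600
t₂ = 5.680000 − (-16.737600)·(5.680000 − 8.170000) / (-16.737600 − 17.748900) = 5.680000 − (41.676624)/(-34.486500) = 6.888491
f(6.888491) = -1.548692
t₃ = 6.888491 − (-1.548692)·(6.888491 − 5.680000) / (-1.548692 − (-16.737600)) = 6.888491 − (-1.871580)/(15.188908) = 7.011711
f(7.011711) = 0.164094
t₄ = 7.011711 − 0.164094·(7.011711 − 6.888491) / (0.164094 − (-1.548692)) = 7.011711 − (0.020220)/(1.712786) = 6.999906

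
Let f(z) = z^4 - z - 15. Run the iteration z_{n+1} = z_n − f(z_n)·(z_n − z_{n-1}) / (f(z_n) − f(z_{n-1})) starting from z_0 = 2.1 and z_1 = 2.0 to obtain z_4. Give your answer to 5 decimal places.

f(2.1) = 2.3481000, f(2.0) = -1.0000000
z_2 = 2.0000000 − (-1.0000000)·(2.0000000 − 2.1000000) / (-1.0000000 − 2.3481000) = 2.0000000 − (0.1000000)/(-3.3481000) = 2.0298677
f(2.0298677) = -0.0524779
z_3 = 2.0298677 − (-0.0524779)·(2.0298677 − 2.0000000) / (-0.0524779 − (-1.0000000)) = 2.0298677 − (-0.0015674)/(0.9475221) = 2.0315219
f(2.0315219) = 0.0012772
z_4 = 2.0315219 − 0.0012772·(2.0315219 − 2.0298677) / (0.0012772 − (-0.0524779)) = 2.0315219 − (0.0000021)/(0.0537551) = 2.0314826

2.03148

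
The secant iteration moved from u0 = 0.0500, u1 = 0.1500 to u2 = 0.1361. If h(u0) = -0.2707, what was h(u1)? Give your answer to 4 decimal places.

0.0437

The secant line through (0.0500, -0.2707) and (0.1500, h(u1)) crosses zero at u2 = 0.1361.
So (0.0500, -0.2707), (0.1500, h(u1)), (0.1361, 0) are collinear:
h(u1) = -0.2707 · (0.1500 − 0.1361) / (0.0500 − 0.1361) = -0.2707 · (0.013900)/(-0.086100) = 0.043702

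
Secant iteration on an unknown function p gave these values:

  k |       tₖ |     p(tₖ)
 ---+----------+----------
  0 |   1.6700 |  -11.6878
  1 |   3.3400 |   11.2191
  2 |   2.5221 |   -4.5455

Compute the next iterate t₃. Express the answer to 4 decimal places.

2.7579

t₃ = 2.5221 − (-4.5455)·(2.5221 − 3.3400) / (-4.5455 − 11.2191)
   = 2.5221 − (3.717764)/(-15.764600) = 2.757930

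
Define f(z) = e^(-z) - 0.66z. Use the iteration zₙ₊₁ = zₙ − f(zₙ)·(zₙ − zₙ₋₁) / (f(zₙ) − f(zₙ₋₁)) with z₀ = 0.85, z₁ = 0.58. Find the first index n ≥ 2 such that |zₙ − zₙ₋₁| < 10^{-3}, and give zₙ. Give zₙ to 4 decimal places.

f(0.85) = -0.133585, f(0.58) = 0.177098
z₂ = 0.580000 − 0.177098·(-0.270000)/(0.310683) = 0.733908;  |Δ| = 0.153908
f(0.733908) = -0.004350
z₃ = 0.733908 − (-0.004350)·(0.153908)/(-0.181448) = 0.730218;  |Δ| = 0.003689
f(0.730218) = -0.000140
z₄ = 0.730218 − (-0.000140)·(-0.003689)/(0.004209) = 0.730095;  |Δ| = 0.000123
|z₄ − z₃| = 0.000123 < 10^{-3}

n = 4, zₙ = 0.7301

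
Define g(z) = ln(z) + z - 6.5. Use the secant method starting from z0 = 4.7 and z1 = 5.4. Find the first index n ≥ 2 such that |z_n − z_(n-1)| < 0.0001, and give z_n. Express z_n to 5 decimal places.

g(4.7) = -0.2524375, g(5.4) = 0.5863990
z2 = 5.4000000 − 0.5863990·(0.7000000)/(0.8388364) = 4.9106564;  |Δ| = 0.4893436
g(4.9106564) = 0.0020640
z3 = 4.9106564 − 0.0020640·(-0.4893436)/(-0.5843350) = 4.9089279;  |Δ| = 0.0017285
g(4.9089279) = -0.0000165
z4 = 4.9089279 − (-0.0000165)·(-0.0017285)/(-0.0020805) = 4.9089416;  |Δ| = 0.0000137
|z4 − z3| = 0.0000137 < 0.0001

n = 4, z_n = 4.90894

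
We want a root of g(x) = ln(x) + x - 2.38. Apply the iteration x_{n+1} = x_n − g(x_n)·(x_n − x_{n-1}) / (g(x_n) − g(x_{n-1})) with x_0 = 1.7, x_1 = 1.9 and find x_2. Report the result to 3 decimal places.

g(1.7) = -0.14937, g(1.9) = 0.16185
x_2 = 1.90000 − 0.16185·(1.90000 − 1.70000) / (0.16185 − (-0.14937)) = 1.90000 − (0.03237)/(0.31123) = 1.79599

1.796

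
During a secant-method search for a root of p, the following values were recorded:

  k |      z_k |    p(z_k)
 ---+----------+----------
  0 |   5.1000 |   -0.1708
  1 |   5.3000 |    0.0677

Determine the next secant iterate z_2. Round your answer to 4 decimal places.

z_2 = 5.3000 − 0.0677·(5.3000 − 5.1000) / (0.0677 − (-0.1708))
   = 5.3000 − (0.013540)/(0.238500) = 5.243229

5.2432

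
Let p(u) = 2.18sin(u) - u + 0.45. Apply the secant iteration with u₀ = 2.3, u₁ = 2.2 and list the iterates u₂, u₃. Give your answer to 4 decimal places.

p(2.3) = -0.224363, p(2.2) = 0.012522
u₂ = 2.200000 − 0.012522·(2.200000 − 2.300000) / (0.012522 − (-0.224363)) = 2.200000 − (-0.001252)/(0.236885) = 2.205286
p(2.205286) = 0.000430
u₃ = 2.205286 − 0.000430·(2.205286 − 2.200000) / (0.000430 − 0.012522) = 2.205286 − (0.000002)/(-0.012093) = 2.205474

2.2053, 2.2055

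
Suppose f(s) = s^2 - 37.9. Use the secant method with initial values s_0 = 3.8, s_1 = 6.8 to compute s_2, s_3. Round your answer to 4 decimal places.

6.0132, 6.1491

f(3.8) = -23.460000, f(6.8) = 8.340000
s_2 = 6.800000 − 8.340000·(6.800000 − 3.800000) / (8.340000 − (-23.460000)) = 6.800000 − (25.020000)/(31.800000) = 6.013208
f(6.013208) = -1.741335
s_3 = 6.013208 − (-1.741335)·(6.013208 − 6.800000) / (-1.741335 − 8.340000) = 6.013208 − (1.370069)/(-10.081335) = 6.149109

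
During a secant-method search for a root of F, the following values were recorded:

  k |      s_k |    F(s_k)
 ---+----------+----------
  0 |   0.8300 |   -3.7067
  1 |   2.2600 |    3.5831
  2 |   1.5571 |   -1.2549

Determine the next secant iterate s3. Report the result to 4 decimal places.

1.7394

s3 = 1.5571 − (-1.2549)·(1.5571 − 2.2600) / (-1.2549 − 3.5831)
   = 1.5571 − (0.882069)/(-4.838000) = 1.739421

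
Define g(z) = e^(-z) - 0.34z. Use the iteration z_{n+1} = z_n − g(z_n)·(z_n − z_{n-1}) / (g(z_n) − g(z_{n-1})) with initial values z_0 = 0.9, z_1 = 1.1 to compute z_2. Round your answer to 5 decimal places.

1.04195

g(0.9) = 0.1005697, g(1.1) = -0.0411289
z_2 = 1.1000000 − (-0.0411289)·(1.1000000 − 0.9000000) / (-0.0411289 − 0.1005697) = 1.1000000 − (-0.0082258)/(-0.1416986) = 1.0419487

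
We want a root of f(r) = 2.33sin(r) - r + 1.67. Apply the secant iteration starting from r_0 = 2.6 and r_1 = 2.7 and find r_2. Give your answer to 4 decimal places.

2.6888

f(2.6) = 0.271118, f(2.7) = -0.034205
r_2 = 2.700000 − (-0.034205)·(2.700000 − 2.600000) / (-0.034205 − 0.271118) = 2.700000 − (-0.003420)/(-0.305323) = 2.688797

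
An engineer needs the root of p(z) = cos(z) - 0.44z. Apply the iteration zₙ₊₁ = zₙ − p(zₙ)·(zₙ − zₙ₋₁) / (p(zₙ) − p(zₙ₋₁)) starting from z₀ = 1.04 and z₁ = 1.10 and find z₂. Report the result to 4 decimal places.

p(1.04) = 0.048620, p(1.10) = -0.030404
z₂ = 1.100000 − (-0.030404)·(1.100000 − 1.040000) / (-0.030404 − 0.048620) = 1.100000 − (-0.001824)/(-0.079024) = 1.076915

1.0769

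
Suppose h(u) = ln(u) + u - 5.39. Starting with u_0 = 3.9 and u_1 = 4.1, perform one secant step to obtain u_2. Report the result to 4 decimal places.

h(3.9) = -0.129023, h(4.1) = 0.120987
u_2 = 4.100000 − 0.120987·(4.100000 − 3.900000) / (0.120987 − (-0.129023)) = 4.100000 − (0.024197)/(0.250010) = 4.003214

4.0032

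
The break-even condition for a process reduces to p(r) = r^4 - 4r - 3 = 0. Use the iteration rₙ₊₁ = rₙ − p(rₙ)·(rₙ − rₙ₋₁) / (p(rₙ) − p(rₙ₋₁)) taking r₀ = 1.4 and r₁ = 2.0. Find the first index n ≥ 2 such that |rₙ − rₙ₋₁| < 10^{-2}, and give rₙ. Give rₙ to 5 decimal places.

p(1.4) = -4.7584000, p(2.0) = 5.0000000
r₂ = 2.0000000 − 5.0000000·(0.6000000)/(9.7584000) = 1.6925726;  |Δ| = 0.3074274
p(1.6925726) = -1.5632006
r₃ = 1.6925726 − (-1.5632006)·(-0.3074274)/(-6.5632006) = 1.7657946;  |Δ| = 0.0732220
p(1.7657946) = -0.3410644
r₄ = 1.7657946 − (-0.3410644)·(0.0732220)/(1.2221362) = 1.7862288;  |Δ| = 0.0204342
p(1.7862288) = 0.0350982
r₅ = 1.7862288 − 0.0350982·(0.0204342)/(0.3761626) = 1.7843222;  |Δ| = 0.0019066
|r₅ − r₄| = 0.0019066 < 10^{-2}

n = 5, rₙ = 1.78432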